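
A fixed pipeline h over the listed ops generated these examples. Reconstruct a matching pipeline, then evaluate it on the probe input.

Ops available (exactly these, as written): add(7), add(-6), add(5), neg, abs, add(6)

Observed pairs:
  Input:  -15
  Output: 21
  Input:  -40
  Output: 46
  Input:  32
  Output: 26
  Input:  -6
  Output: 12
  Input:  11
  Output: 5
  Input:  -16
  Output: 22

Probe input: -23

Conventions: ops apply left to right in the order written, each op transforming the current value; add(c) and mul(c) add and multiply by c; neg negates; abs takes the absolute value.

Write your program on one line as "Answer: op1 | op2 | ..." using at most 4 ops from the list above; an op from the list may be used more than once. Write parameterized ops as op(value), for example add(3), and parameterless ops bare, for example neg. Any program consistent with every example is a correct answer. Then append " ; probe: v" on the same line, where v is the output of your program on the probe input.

add(-6) | neg | abs ; probe: 29

Check, running the answer program on each example:
  -15 -> -21 -> 21 -> 21
  -40 -> -46 -> 46 -> 46
  32 -> 26 -> -26 -> 26
  -6 -> -12 -> 12 -> 12
  11 -> 5 -> -5 -> 5
  -16 -> -22 -> 22 -> 22
  probe: -23 -> -29 -> 29 -> 29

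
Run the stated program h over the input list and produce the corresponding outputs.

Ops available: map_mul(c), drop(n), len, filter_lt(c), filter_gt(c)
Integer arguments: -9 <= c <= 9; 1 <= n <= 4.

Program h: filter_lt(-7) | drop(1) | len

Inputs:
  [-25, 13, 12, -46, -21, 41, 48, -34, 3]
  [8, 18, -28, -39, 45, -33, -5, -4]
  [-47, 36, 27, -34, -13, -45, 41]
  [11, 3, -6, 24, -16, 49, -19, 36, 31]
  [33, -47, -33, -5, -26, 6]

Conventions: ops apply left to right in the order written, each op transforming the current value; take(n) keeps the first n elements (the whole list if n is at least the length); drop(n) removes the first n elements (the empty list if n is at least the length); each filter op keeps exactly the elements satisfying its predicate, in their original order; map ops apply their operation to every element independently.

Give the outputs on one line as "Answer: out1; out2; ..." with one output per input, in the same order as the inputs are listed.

Execution, op by op:
  [-25, 13, 12, -46, -21, 41, 48, -34, 3] -> [-25, -46, -21, -34] -> [-46, -21, -34] -> 3
  [8, 18, -28, -39, 45, -33, -5, -4] -> [-28, -39, -33] -> [-39, -33] -> 2
  [-47, 36, 27, -34, -13, -45, 41] -> [-47, -34, -13, -45] -> [-34, -13, -45] -> 3
  [11, 3, -6, 24, -16, 49, -19, 36, 31] -> [-16, -19] -> [-19] -> 1
  [33, -47, -33, -5, -26, 6] -> [-47, -33, -26] -> [-33, -26] -> 2

3; 2; 3; 1; 2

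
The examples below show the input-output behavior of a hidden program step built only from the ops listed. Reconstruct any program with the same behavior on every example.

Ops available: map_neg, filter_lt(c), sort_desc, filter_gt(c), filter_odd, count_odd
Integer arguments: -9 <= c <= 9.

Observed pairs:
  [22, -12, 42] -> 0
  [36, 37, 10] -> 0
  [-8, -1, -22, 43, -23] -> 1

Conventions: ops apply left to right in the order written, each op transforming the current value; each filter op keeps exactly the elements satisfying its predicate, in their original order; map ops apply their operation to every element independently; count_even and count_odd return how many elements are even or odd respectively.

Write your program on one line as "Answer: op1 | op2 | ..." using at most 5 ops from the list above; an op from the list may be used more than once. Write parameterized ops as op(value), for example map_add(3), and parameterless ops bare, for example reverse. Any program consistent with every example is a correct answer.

sort_desc | map_neg | filter_gt(3) | filter_odd | count_odd

Check, running the answer program on each example:
  [22, -12, 42] -> [42, 22, -12] -> [-42, -22, 12] -> [12] -> [] -> 0
  [36, 37, 10] -> [37, 36, 10] -> [-37, -36, -10] -> [] -> [] -> 0
  [-8, -1, -22, 43, -23] -> [43, -1, -8, -22, -23] -> [-43, 1, 8, 22, 23] -> [8, 22, 23] -> [23] -> 1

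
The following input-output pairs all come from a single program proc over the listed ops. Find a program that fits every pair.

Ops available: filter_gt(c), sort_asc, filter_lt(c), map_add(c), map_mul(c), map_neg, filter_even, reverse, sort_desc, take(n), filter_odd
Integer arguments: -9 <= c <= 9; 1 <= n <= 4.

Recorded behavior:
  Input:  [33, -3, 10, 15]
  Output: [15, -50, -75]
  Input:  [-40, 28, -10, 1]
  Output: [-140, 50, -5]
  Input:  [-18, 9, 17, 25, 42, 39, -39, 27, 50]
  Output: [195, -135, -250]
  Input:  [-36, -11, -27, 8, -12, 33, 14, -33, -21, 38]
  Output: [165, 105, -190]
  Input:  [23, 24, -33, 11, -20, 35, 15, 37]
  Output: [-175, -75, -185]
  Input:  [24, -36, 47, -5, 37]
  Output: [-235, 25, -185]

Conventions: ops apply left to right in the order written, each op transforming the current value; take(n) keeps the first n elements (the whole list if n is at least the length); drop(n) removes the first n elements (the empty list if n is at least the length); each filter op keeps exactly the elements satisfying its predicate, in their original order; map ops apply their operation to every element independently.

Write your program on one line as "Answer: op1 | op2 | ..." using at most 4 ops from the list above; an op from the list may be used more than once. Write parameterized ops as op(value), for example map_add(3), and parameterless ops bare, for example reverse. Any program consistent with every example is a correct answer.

map_mul(-5) | reverse | take(3) | reverse

Check, running the answer program on each example:
  [33, -3, 10, 15] -> [-165, 15, -50, -75] -> [-75, -50, 15, -165] -> [-75, -50, 15] -> [15, -50, -75]
  [-40, 28, -10, 1] -> [200, -140, 50, -5] -> [-5, 50, -140, 200] -> [-5, 50, -140] -> [-140, 50, -5]
  [-18, 9, 17, 25, 42, 39, -39, 27, 50] -> [90, -45, -85, -125, -210, -195, 195, -135, -250] -> [-250, -135, 195, -195, -210, -125, -85, -45, 90] -> [-250, -135, 195] -> [195, -135, -250]
  [-36, -11, -27, 8, -12, 33, 14, -33, -21, 38] -> [180, 55, 135, -40, 60, -165, -70, 165, 105, -190] -> [-190, 105, 165, -70, -165, 60, -40, 135, 55, 180] -> [-190, 105, 165] -> [165, 105, -190]
  [23, 24, -33, 11, -20, 35, 15, 37] -> [-115, -120, 165, -55, 100, -175, -75, -185] -> [-185, -75, -175, 100, -55, 165, -120, -115] -> [-185, -75, -175] -> [-175, -75, -185]
  [24, -36, 47, -5, 37] -> [-120, 180, -235, 25, -185] -> [-185, 25, -235, 180, -120] -> [-185, 25, -235] -> [-235, 25, -185]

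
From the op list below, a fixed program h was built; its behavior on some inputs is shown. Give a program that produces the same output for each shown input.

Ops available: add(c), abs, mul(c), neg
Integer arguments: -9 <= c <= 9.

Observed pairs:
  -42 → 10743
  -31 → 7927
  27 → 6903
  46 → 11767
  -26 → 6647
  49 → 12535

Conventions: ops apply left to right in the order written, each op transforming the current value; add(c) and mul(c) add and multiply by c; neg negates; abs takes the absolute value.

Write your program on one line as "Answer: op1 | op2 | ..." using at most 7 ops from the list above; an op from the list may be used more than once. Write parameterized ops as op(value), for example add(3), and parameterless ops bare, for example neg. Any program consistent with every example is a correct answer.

mul(-8) | neg | mul(4) | mul(8) | abs | add(-9)

Check, running the answer program on each example:
  -42 -> 336 -> -336 -> -1344 -> -10752 -> 10752 -> 10743
  -31 -> 248 -> -248 -> -992 -> -7936 -> 7936 -> 7927
  27 -> -216 -> 216 -> 864 -> 6912 -> 6912 -> 6903
  46 -> -368 -> 368 -> 1472 -> 11776 -> 11776 -> 11767
  -26 -> 208 -> -208 -> -832 -> -6656 -> 6656 -> 6647
  49 -> -392 -> 392 -> 1568 -> 12544 -> 12544 -> 12535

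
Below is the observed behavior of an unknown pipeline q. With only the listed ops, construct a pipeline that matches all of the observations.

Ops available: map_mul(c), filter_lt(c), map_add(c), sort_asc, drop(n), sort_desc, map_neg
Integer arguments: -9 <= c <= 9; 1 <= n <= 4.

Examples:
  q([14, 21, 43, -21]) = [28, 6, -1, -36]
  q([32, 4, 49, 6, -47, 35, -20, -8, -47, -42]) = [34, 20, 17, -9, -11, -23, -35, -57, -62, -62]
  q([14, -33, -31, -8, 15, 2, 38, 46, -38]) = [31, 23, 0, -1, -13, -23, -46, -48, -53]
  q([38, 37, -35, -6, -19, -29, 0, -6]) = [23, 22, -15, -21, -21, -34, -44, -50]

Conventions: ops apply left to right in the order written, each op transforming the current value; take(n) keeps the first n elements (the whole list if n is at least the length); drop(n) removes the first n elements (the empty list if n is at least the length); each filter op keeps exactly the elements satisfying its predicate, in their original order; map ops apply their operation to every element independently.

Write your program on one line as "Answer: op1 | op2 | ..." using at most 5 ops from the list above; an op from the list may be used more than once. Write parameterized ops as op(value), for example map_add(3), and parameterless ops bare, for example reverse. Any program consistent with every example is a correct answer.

map_add(-6) | map_add(-6) | map_add(-3) | sort_asc | sort_desc

Check, running the answer program on each example:
  [14, 21, 43, -21] -> [8, 15, 37, -27] -> [2, 9, 31, -33] -> [-1, 6, 28, -36] -> [-36, -1, 6, 28] -> [28, 6, -1, -36]
  [32, 4, 49, 6, -47, 35, -20, -8, -47, -42] -> [26, -2, 43, 0, -53, 29, -26, -14, -53, -48] -> [20, -8, 37, -6, -59, 23, -32, -20, -59, -54] -> [17, -11, 34, -9, -62, 20, -35, -23, -62, -57] -> [-62, -62, -57, -35, -23, -11, -9, 17, 20, 34] -> [34, 20, 17, -9, -11, -23, -35, -57, -62, -62]
  [14, -33, -31, -8, 15, 2, 38, 46, -38] -> [8, -39, -37, -14, 9, -4, 32, 40, -44] -> [2, -45, -43, -20, 3, -10, 26, 34, -50] -> [-1, -48, -46, -23, 0, -13, 23, 31, -53] -> [-53, -48, -46, -23, -13, -1, 0, 23, 31] -> [31, 23, 0, -1, -13, -23, -46, -48, -53]
  [38, 37, -35, -6, -19, -29, 0, -6] -> [32, 31, -41, -12, -25, -35, -6, -12] -> [26, 25, -47, -18, -31, -41, -12, -18] -> [23, 22, -50, -21, -34, -44, -15, -21] -> [-50, -44, -34, -21, -21, -15, 22, 23] -> [23, 22, -15, -21, -21, -34, -44, -50]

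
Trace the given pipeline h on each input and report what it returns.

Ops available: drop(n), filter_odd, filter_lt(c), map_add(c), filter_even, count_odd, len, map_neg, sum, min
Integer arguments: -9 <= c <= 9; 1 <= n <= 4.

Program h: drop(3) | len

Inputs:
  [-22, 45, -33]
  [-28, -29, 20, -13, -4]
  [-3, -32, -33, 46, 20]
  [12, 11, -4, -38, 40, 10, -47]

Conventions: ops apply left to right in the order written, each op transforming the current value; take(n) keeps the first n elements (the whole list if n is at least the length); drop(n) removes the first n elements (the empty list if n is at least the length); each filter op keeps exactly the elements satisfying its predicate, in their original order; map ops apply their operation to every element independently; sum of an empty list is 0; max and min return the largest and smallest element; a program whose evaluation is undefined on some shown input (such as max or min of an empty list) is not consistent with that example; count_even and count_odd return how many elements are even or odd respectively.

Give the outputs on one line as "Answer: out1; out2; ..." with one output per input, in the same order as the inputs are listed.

0; 2; 2; 4

Execution, op by op:
  [-22, 45, -33] -> [] -> 0
  [-28, -29, 20, -13, -4] -> [-13, -4] -> 2
  [-3, -32, -33, 46, 20] -> [46, 20] -> 2
  [12, 11, -4, -38, 40, 10, -47] -> [-38, 40, 10, -47] -> 4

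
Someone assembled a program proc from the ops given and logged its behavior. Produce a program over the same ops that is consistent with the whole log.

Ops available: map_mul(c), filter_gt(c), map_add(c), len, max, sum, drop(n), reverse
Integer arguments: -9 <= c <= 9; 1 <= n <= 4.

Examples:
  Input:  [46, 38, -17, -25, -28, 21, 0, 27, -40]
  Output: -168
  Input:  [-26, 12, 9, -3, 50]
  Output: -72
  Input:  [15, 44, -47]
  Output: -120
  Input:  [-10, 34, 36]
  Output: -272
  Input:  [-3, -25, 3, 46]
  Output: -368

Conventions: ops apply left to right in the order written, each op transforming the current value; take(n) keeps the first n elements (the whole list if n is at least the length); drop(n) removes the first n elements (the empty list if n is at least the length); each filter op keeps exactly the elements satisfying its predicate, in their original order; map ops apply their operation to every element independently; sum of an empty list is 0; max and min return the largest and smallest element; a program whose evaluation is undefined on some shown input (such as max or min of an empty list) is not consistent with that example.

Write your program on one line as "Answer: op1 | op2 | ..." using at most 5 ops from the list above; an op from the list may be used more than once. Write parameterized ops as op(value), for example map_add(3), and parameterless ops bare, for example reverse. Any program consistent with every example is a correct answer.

reverse | filter_gt(4) | map_mul(-8) | max

Check, running the answer program on each example:
  [46, 38, -17, -25, -28, 21, 0, 27, -40] -> [-40, 27, 0, 21, -28, -25, -17, 38, 46] -> [27, 21, 38, 46] -> [-216, -168, -304, -368] -> -168
  [-26, 12, 9, -3, 50] -> [50, -3, 9, 12, -26] -> [50, 9, 12] -> [-400, -72, -96] -> -72
  [15, 44, -47] -> [-47, 44, 15] -> [44, 15] -> [-352, -120] -> -120
  [-10, 34, 36] -> [36, 34, -10] -> [36, 34] -> [-288, -272] -> -272
  [-3, -25, 3, 46] -> [46, 3, -25, -3] -> [46] -> [-368] -> -368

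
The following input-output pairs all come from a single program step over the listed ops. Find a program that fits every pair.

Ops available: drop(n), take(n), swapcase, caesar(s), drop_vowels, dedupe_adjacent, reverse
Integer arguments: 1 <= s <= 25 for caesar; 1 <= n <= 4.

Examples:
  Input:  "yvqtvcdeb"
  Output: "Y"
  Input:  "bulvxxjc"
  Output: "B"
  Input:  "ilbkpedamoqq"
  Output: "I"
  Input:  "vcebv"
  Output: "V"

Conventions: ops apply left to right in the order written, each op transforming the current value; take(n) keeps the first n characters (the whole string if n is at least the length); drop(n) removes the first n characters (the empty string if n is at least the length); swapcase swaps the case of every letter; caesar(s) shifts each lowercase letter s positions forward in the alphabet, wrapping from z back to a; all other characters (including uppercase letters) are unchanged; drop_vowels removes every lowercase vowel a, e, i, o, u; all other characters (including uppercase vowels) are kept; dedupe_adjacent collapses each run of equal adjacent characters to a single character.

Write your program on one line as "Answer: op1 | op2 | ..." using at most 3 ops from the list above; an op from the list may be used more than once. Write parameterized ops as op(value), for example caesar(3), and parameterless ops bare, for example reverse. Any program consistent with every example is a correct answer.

take(1) | swapcase

Check, running the answer program on each example:
  "yvqtvcdeb" -> "y" -> "Y"
  "bulvxxjc" -> "b" -> "B"
  "ilbkpedamoqq" -> "i" -> "I"
  "vcebv" -> "v" -> "V"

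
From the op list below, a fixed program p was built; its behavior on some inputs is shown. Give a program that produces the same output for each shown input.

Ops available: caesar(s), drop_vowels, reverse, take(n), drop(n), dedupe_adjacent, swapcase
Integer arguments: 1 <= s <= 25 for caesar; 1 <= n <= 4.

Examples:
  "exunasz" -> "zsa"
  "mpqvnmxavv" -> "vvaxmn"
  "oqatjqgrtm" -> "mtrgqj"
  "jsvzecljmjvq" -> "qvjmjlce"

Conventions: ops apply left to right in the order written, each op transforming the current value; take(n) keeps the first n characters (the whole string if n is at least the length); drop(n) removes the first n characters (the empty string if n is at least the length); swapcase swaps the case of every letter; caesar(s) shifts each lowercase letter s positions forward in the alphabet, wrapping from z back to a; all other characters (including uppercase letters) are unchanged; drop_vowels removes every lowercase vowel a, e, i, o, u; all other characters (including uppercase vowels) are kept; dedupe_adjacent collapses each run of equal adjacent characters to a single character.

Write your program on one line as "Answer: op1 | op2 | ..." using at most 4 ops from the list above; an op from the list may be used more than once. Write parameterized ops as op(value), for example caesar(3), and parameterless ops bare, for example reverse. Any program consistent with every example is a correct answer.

swapcase | drop(4) | swapcase | reverse

Check, running the answer program on each example:
  "exunasz" -> "EXUNASZ" -> "ASZ" -> "asz" -> "zsa"
  "mpqvnmxavv" -> "MPQVNMXAVV" -> "NMXAVV" -> "nmxavv" -> "vvaxmn"
  "oqatjqgrtm" -> "OQATJQGRTM" -> "JQGRTM" -> "jqgrtm" -> "mtrgqj"
  "jsvzecljmjvq" -> "JSVZECLJMJVQ" -> "ECLJMJVQ" -> "ecljmjvq" -> "qvjmjlce"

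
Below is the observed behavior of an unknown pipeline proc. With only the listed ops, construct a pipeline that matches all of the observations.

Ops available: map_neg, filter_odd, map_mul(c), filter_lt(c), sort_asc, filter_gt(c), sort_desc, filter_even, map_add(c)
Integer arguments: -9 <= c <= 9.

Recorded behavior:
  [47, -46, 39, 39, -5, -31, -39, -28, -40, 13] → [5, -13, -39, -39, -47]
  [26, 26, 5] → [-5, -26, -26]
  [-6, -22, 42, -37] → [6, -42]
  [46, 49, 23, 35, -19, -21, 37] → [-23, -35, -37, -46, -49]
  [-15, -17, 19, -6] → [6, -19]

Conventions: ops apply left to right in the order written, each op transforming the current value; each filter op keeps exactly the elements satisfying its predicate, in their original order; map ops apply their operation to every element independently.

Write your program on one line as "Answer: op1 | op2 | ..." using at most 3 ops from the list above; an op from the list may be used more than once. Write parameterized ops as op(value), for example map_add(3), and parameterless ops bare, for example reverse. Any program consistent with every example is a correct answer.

sort_asc | filter_gt(-9) | map_neg

Check, running the answer program on each example:
  [47, -46, 39, 39, -5, -31, -39, -28, -40, 13] -> [-46, -40, -39, -31, -28, -5, 13, 39, 39, 47] -> [-5, 13, 39, 39, 47] -> [5, -13, -39, -39, -47]
  [26, 26, 5] -> [5, 26, 26] -> [5, 26, 26] -> [-5, -26, -26]
  [-6, -22, 42, -37] -> [-37, -22, -6, 42] -> [-6, 42] -> [6, -42]
  [46, 49, 23, 35, -19, -21, 37] -> [-21, -19, 23, 35, 37, 46, 49] -> [23, 35, 37, 46, 49] -> [-23, -35, -37, -46, -49]
  [-15, -17, 19, -6] -> [-17, -15, -6, 19] -> [-6, 19] -> [6, -19]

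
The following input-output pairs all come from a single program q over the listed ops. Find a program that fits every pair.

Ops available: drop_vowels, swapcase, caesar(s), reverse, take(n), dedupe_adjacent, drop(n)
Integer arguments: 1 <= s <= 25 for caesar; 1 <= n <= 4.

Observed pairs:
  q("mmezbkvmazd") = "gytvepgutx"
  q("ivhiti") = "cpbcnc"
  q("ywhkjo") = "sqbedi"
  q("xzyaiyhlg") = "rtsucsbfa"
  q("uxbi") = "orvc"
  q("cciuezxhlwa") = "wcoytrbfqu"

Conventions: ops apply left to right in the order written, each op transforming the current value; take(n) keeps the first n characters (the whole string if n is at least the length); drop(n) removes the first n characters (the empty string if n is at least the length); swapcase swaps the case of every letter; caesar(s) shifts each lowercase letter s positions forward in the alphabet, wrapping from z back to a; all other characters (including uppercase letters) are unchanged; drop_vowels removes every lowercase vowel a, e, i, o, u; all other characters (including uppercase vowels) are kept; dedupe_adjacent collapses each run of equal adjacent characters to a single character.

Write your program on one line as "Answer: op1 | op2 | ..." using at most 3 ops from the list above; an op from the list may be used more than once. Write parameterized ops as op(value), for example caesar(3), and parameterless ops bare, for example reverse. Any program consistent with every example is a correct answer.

caesar(17) | dedupe_adjacent | caesar(3)

Check, running the answer program on each example:
  "mmezbkvmazd" -> "ddvqsbmdrqu" -> "dvqsbmdrqu" -> "gytvepgutx"
  "ivhiti" -> "zmyzkz" -> "zmyzkz" -> "cpbcnc"
  "ywhkjo" -> "pnybaf" -> "pnybaf" -> "sqbedi"
  "xzyaiyhlg" -> "oqprzpycx" -> "oqprzpycx" -> "rtsucsbfa"
  "uxbi" -> "losz" -> "losz" -> "orvc"
  "cciuezxhlwa" -> "ttzlvqoycnr" -> "tzlvqoycnr" -> "wcoytrbfqu"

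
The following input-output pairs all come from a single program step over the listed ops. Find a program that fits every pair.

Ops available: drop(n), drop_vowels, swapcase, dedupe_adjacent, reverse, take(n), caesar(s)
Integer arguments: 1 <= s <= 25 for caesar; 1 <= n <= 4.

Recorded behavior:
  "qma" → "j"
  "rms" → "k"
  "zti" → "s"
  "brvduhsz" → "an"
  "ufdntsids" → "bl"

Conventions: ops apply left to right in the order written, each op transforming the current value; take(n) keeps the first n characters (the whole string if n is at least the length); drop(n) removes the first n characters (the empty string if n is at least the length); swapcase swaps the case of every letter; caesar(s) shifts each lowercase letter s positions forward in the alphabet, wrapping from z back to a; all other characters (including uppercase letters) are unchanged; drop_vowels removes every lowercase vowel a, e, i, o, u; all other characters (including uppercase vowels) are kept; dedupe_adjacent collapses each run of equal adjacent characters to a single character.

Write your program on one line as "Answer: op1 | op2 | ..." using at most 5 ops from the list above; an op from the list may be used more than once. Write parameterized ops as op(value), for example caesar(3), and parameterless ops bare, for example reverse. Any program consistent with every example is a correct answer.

caesar(19) | reverse | take(4) | drop(2)

Check, running the answer program on each example:
  "qma" -> "jft" -> "tfj" -> "tfj" -> "j"
  "rms" -> "kfl" -> "lfk" -> "lfk" -> "k"
  "zti" -> "smb" -> "bms" -> "bms" -> "s"
  "brvduhsz" -> "ukownals" -> "slanwoku" -> "slan" -> "an"
  "ufdntsids" -> "nywgmlbwl" -> "lwblmgwyn" -> "lwbl" -> "bl"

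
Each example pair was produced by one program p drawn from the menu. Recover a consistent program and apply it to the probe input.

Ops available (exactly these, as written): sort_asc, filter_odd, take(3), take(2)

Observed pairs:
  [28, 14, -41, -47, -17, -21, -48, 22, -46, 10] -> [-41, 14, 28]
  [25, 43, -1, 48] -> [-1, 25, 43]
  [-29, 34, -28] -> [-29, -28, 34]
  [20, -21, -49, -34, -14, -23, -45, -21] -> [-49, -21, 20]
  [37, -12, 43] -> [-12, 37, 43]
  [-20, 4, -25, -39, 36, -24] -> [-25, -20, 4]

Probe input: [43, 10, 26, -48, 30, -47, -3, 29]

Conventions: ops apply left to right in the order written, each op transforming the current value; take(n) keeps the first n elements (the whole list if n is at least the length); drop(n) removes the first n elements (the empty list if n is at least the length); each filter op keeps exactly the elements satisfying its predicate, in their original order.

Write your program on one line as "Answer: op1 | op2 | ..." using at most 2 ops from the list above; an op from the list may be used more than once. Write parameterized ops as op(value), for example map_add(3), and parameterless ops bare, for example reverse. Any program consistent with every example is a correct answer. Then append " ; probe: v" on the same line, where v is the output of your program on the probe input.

take(3) | sort_asc ; probe: [10, 26, 43]

Check, running the answer program on each example:
  [28, 14, -41, -47, -17, -21, -48, 22, -46, 10] -> [28, 14, -41] -> [-41, 14, 28]
  [25, 43, -1, 48] -> [25, 43, -1] -> [-1, 25, 43]
  [-29, 34, -28] -> [-29, 34, -28] -> [-29, -28, 34]
  [20, -21, -49, -34, -14, -23, -45, -21] -> [20, -21, -49] -> [-49, -21, 20]
  [37, -12, 43] -> [37, -12, 43] -> [-12, 37, 43]
  [-20, 4, -25, -39, 36, -24] -> [-20, 4, -25] -> [-25, -20, 4]
  probe: [43, 10, 26, -48, 30, -47, -3, 29] -> [43, 10, 26] -> [10, 26, 43]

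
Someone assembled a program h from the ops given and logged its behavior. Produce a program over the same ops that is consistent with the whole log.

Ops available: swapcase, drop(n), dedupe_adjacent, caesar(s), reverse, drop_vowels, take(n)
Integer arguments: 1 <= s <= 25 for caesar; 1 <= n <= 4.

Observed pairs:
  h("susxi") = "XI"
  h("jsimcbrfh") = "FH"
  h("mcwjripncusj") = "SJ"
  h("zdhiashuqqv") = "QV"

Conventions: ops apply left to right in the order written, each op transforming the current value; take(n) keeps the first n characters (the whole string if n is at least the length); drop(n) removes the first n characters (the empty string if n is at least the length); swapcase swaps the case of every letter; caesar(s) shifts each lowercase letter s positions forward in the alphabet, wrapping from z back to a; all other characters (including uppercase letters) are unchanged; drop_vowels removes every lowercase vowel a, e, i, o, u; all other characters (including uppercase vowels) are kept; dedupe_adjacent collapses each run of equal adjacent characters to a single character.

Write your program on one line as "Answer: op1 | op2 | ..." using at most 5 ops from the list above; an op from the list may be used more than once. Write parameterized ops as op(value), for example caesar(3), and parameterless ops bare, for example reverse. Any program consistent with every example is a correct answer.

swapcase | reverse | take(2) | reverse

Check, running the answer program on each example:
  "susxi" -> "SUSXI" -> "IXSUS" -> "IX" -> "XI"
  "jsimcbrfh" -> "JSIMCBRFH" -> "HFRBCMISJ" -> "HF" -> "FH"
  "mcwjripncusj" -> "MCWJRIPNCUSJ" -> "JSUCNPIRJWCM" -> "JS" -> "SJ"
  "zdhiashuqqv" -> "ZDHIASHUQQV" -> "VQQUHSAIHDZ" -> "VQ" -> "QV"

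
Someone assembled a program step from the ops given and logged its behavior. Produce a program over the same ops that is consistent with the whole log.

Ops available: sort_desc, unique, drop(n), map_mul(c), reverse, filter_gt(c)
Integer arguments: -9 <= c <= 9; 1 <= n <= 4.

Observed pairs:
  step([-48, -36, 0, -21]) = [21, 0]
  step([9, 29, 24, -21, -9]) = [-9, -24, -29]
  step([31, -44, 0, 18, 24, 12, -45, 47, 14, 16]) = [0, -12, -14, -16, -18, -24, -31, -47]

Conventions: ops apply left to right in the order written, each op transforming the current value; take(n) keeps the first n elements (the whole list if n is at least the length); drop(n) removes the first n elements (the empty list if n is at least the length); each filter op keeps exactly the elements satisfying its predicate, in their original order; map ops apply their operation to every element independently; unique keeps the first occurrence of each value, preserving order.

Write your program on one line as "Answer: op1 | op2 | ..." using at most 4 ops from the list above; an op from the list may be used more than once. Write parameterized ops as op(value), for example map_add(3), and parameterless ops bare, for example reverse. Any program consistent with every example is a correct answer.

map_mul(-1) | reverse | sort_desc | drop(2)

Check, running the answer program on each example:
  [-48, -36, 0, -21] -> [48, 36, 0, 21] -> [21, 0, 36, 48] -> [48, 36, 21, 0] -> [21, 0]
  [9, 29, 24, -21, -9] -> [-9, -29, -24, 21, 9] -> [9, 21, -24, -29, -9] -> [21, 9, -9, -24, -29] -> [-9, -24, -29]
  [31, -44, 0, 18, 24, 12, -45, 47, 14, 16] -> [-31, 44, 0, -18, -24, -12, 45, -47, -14, -16] -> [-16, -14, -47, 45, -12, -24, -18, 0, 44, -31] -> [45, 44, 0, -12, -14, -16, -18, -24, -31, -47] -> [0, -12, -14, -16, -18, -24, -31, -47]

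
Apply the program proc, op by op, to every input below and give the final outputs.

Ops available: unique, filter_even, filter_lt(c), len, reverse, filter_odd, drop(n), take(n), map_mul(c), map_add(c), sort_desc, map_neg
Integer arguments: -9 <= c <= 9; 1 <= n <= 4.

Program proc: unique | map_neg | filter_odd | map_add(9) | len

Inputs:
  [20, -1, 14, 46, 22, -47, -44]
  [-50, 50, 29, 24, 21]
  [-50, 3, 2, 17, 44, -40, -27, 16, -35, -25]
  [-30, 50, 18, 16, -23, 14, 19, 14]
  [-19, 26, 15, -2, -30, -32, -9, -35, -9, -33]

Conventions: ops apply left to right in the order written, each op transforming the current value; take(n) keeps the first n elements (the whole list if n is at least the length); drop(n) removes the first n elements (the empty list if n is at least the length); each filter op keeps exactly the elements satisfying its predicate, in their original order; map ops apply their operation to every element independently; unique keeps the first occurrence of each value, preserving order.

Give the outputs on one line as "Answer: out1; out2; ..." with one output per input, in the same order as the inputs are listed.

Execution, op by op:
  [20, -1, 14, 46, 22, -47, -44] -> [20, -1, 14, 46, 22, -47, -44] -> [-20, 1, -14, -46, -22, 47, 44] -> [1, 47] -> [10, 56] -> 2
  [-50, 50, 29, 24, 21] -> [-50, 50, 29, 24, 21] -> [50, -50, -29, -24, -21] -> [-29, -21] -> [-20, -12] -> 2
  [-50, 3, 2, 17, 44, -40, -27, 16, -35, -25] -> [-50, 3, 2, 17, 44, -40, -27, 16, -35, -25] -> [50, -3, -2, -17, -44, 40, 27, -16, 35, 25] -> [-3, -17, 27, 35, 25] -> [6, -8, 36, 44, 34] -> 5
  [-30, 50, 18, 16, -23, 14, 19, 14] -> [-30, 50, 18, 16, -23, 14, 19] -> [30, -50, -18, -16, 23, -14, -19] -> [23, -19] -> [32, -10] -> 2
  [-19, 26, 15, -2, -30, -32, -9, -35, -9, -33] -> [-19, 26, 15, -2, -30, -32, -9, -35, -33] -> [19, -26, -15, 2, 30, 32, 9, 35, 33] -> [19, -15, 9, 35, 33] -> [28, -6, 18, 44, 42] -> 5

2; 2; 5; 2; 5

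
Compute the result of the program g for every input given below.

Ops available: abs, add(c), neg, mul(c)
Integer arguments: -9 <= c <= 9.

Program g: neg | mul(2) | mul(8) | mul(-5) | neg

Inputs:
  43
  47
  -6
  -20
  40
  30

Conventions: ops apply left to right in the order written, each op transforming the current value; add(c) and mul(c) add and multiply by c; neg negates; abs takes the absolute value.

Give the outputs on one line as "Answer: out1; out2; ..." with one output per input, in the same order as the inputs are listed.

Execution, op by op:
  43 -> -43 -> -86 -> -688 -> 3440 -> -3440
  47 -> -47 -> -94 -> -752 -> 3760 -> -3760
  -6 -> 6 -> 12 -> 96 -> -480 -> 480
  -20 -> 20 -> 40 -> 320 -> -1600 -> 1600
  40 -> -40 -> -80 -> -640 -> 3200 -> -3200
  30 -> -30 -> -60 -> -480 -> 2400 -> -2400

-3440; -3760; 480; 1600; -3200; -2400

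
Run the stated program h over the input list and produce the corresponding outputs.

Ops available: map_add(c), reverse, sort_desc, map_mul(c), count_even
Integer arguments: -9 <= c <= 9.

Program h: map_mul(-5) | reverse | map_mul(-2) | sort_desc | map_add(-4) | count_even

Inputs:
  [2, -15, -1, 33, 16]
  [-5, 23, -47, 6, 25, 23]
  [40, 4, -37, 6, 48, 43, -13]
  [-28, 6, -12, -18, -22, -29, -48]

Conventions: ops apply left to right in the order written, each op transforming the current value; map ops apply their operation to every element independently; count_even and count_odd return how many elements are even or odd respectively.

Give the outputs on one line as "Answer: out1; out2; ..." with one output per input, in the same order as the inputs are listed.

5; 6; 7; 7

Execution, op by op:
  [2, -15, -1, 33, 16] -> [-10, 75, 5, -165, -80] -> [-80, -165, 5, 75, -10] -> [160, 330, -10, -150, 20] -> [330, 160, 20, -10, -150] -> [326, 156, 16, -14, -154] -> 5
  [-5, 23, -47, 6, 25, 23] -> [25, -115, 235, -30, -125, -115] -> [-115, -125, -30, 235, -115, 25] -> [230, 250, 60, -470, 230, -50] -> [250, 230, 230, 60, -50, -470] -> [246, 226, 226, 56, -54, -474] -> 6
  [40, 4, -37, 6, 48, 43, -13] -> [-200, -20, 185, -30, -240, -215, 65] -> [65, -215, -240, -30, 185, -20, -200] -> [-130, 430, 480, 60, -370, 40, 400] -> [480, 430, 400, 60, 40, -130, -370] -> [476, 426, 396, 56, 36, -134, -374] -> 7
  [-28, 6, -12, -18, -22, -29, -48] -> [140, -30, 60, 90, 110, 145, 240] -> [240, 145, 110, 90, 60, -30, 140] -> [-480, -290, -220, -180, -120, 60, -280] -> [60, -120, -180, -220, -280, -290, -480] -> [56, -124, -184, -224, -284, -294, -484] -> 7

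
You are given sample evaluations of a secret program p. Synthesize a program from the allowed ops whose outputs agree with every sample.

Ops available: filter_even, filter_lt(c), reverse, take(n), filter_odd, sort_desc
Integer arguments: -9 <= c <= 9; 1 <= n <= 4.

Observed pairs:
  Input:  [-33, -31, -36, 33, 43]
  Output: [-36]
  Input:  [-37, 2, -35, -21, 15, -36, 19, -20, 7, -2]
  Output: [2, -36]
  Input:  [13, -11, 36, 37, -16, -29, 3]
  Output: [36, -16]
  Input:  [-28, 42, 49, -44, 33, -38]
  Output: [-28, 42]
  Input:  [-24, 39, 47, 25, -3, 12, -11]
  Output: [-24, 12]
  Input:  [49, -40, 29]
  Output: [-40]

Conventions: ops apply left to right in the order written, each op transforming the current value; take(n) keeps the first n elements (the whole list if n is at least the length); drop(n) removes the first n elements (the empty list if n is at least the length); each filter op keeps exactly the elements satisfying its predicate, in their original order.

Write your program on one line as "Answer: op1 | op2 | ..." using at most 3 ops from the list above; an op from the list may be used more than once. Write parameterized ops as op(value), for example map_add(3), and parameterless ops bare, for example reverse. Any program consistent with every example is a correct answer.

filter_even | take(2)

Check, running the answer program on each example:
  [-33, -31, -36, 33, 43] -> [-36] -> [-36]
  [-37, 2, -35, -21, 15, -36, 19, -20, 7, -2] -> [2, -36, -20, -2] -> [2, -36]
  [13, -11, 36, 37, -16, -29, 3] -> [36, -16] -> [36, -16]
  [-28, 42, 49, -44, 33, -38] -> [-28, 42, -44, -38] -> [-28, 42]
  [-24, 39, 47, 25, -3, 12, -11] -> [-24, 12] -> [-24, 12]
  [49, -40, 29] -> [-40] -> [-40]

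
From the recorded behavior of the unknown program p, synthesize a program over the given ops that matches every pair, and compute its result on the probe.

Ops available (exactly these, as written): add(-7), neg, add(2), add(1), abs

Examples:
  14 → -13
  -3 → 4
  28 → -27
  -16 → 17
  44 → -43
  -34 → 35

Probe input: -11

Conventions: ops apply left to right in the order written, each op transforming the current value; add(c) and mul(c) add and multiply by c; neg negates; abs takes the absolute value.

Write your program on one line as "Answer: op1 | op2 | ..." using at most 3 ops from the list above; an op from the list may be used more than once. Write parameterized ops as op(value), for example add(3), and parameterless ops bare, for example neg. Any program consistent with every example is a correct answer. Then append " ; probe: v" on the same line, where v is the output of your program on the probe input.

add(1) | neg | add(2) ; probe: 12

Check, running the answer program on each example:
  14 -> 15 -> -15 -> -13
  -3 -> -2 -> 2 -> 4
  28 -> 29 -> -29 -> -27
  -16 -> -15 -> 15 -> 17
  44 -> 45 -> -45 -> -43
  -34 -> -33 -> 33 -> 35
  probe: -11 -> -10 -> 10 -> 12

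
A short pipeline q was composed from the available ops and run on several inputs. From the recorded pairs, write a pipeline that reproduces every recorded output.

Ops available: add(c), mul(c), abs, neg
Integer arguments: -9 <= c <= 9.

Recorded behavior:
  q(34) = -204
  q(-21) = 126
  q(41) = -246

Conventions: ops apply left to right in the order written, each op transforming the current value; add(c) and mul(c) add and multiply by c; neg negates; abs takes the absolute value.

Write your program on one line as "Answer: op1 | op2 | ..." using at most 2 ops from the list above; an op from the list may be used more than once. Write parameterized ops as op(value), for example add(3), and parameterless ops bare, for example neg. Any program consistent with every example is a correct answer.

mul(6) | neg

Check, running the answer program on each example:
  34 -> 204 -> -204
  -21 -> -126 -> 126
  41 -> 246 -> -246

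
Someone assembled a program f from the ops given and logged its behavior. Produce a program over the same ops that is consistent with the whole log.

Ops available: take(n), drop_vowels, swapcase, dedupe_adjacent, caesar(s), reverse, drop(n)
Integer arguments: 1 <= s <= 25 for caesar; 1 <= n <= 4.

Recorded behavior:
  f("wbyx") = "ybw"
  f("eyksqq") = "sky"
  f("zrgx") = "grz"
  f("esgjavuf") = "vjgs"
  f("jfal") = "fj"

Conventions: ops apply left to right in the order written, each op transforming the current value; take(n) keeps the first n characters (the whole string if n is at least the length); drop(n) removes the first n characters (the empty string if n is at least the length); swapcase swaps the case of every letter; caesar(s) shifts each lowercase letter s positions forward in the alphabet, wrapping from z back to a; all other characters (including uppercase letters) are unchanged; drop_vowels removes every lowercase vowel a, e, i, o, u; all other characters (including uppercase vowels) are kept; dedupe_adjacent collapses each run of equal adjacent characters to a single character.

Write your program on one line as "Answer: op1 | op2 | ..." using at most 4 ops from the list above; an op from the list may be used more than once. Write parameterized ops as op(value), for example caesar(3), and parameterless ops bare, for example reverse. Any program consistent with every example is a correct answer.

dedupe_adjacent | drop_vowels | reverse | drop(1)

Check, running the answer program on each example:
  "wbyx" -> "wbyx" -> "wbyx" -> "xybw" -> "ybw"
  "eyksqq" -> "eyksq" -> "yksq" -> "qsky" -> "sky"
  "zrgx" -> "zrgx" -> "zrgx" -> "xgrz" -> "grz"
  "esgjavuf" -> "esgjavuf" -> "sgjvf" -> "fvjgs" -> "vjgs"
  "jfal" -> "jfal" -> "jfl" -> "lfj" -> "fj"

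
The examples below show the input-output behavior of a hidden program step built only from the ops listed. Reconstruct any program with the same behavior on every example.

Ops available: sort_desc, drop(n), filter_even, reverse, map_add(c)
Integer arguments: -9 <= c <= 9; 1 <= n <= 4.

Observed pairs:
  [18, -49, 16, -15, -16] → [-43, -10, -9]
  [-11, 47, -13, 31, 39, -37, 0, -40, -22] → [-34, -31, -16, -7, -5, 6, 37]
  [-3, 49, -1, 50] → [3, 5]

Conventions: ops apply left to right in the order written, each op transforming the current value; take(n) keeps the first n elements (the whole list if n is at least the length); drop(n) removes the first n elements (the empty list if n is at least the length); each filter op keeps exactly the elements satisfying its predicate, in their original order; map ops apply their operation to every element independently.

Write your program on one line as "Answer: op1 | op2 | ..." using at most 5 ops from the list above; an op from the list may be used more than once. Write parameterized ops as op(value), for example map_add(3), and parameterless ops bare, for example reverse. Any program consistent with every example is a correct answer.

sort_desc | drop(2) | map_add(6) | reverse

Check, running the answer program on each example:
  [18, -49, 16, -15, -16] -> [18, 16, -15, -16, -49] -> [-15, -16, -49] -> [-9, -10, -43] -> [-43, -10, -9]
  [-11, 47, -13, 31, 39, -37, 0, -40, -22] -> [47, 39, 31, 0, -11, -13, -22, -37, -40] -> [31, 0, -11, -13, -22, -37, -40] -> [37, 6, -5, -7, -16, -31, -34] -> [-34, -31, -16, -7, -5, 6, 37]
  [-3, 49, -1, 50] -> [50, 49, -1, -3] -> [-1, -3] -> [5, 3] -> [3, 5]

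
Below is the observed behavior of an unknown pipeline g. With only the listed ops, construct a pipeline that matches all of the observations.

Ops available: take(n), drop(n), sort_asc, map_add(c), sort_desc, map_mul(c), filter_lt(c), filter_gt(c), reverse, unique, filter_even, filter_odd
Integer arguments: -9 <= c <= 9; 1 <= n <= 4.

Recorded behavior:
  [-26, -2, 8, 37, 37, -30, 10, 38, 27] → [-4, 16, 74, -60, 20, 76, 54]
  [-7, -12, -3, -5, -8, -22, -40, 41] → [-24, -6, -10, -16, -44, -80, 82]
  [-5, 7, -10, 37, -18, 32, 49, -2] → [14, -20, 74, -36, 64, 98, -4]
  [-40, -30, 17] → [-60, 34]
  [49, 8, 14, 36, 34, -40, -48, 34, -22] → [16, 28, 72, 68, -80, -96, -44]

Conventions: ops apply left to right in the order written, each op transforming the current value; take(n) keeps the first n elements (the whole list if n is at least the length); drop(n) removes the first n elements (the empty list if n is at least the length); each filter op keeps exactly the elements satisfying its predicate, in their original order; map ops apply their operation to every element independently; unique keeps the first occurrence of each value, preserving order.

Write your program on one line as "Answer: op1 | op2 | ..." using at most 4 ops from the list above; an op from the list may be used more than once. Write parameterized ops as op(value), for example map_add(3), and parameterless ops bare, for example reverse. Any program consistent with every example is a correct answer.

map_mul(2) | unique | drop(1)

Check, running the answer program on each example:
  [-26, -2, 8, 37, 37, -30, 10, 38, 27] -> [-52, -4, 16, 74, 74, -60, 20, 76, 54] -> [-52, -4, 16, 74, -60, 20, 76, 54] -> [-4, 16, 74, -60, 20, 76, 54]
  [-7, -12, -3, -5, -8, -22, -40, 41] -> [-14, -24, -6, -10, -16, -44, -80, 82] -> [-14, -24, -6, -10, -16, -44, -80, 82] -> [-24, -6, -10, -16, -44, -80, 82]
  [-5, 7, -10, 37, -18, 32, 49, -2] -> [-10, 14, -20, 74, -36, 64, 98, -4] -> [-10, 14, -20, 74, -36, 64, 98, -4] -> [14, -20, 74, -36, 64, 98, -4]
  [-40, -30, 17] -> [-80, -60, 34] -> [-80, -60, 34] -> [-60, 34]
  [49, 8, 14, 36, 34, -40, -48, 34, -22] -> [98, 16, 28, 72, 68, -80, -96, 68, -44] -> [98, 16, 28, 72, 68, -80, -96, -44] -> [16, 28, 72, 68, -80, -96, -44]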